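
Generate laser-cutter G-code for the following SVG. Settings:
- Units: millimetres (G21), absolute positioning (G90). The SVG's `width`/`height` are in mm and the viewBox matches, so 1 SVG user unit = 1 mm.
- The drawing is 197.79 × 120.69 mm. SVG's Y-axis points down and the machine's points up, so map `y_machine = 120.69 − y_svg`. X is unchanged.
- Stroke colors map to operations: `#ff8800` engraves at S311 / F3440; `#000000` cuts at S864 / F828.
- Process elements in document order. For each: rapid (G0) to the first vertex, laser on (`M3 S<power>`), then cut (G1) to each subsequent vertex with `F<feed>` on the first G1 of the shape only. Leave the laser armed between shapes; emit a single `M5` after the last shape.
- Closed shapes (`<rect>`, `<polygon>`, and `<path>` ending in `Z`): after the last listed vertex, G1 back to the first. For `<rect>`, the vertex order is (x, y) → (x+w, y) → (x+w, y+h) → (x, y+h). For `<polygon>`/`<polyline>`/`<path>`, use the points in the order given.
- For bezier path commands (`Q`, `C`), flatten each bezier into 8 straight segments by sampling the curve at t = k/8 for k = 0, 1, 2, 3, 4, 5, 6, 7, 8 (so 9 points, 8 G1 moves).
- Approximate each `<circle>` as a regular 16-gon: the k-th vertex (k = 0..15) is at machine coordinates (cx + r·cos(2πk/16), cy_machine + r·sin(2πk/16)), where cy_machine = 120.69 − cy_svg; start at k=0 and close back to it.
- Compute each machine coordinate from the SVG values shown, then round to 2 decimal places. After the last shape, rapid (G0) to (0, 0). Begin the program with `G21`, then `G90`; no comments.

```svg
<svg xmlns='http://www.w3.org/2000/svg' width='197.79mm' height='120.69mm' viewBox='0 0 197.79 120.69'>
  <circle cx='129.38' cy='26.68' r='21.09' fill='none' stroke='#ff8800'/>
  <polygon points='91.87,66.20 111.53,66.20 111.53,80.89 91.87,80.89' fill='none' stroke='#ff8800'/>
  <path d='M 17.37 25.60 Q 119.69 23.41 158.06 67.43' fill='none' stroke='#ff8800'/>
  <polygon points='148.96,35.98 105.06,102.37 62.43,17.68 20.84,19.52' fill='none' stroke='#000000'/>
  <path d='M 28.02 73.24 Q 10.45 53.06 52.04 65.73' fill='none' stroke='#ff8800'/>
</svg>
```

G21
G90
G0 X150.47 Y94.01
M3 S311
G1 X148.86 Y102.08 F3440
G1 X144.29 Y108.92
G1 X137.45 Y113.49
G1 X129.38 Y115.10
G1 X121.31 Y113.49
G1 X114.47 Y108.92
G1 X109.90 Y102.08
G1 X108.29 Y94.01
G1 X109.90 Y85.94
G1 X114.47 Y79.10
G1 X121.31 Y74.53
G1 X129.38 Y72.92
G1 X137.45 Y74.53
G1 X144.29 Y79.10
G1 X148.86 Y85.94
G1 X150.47 Y94.01
G0 X91.87 Y54.49
M3 S311
G1 X111.53 Y54.49 F3440
G1 X111.53 Y39.80
G1 X91.87 Y39.80
G1 X91.87 Y54.49
G0 X17.37 Y95.09
M3 S311
G1 X41.95 Y94.92 F3440
G1 X64.53 Y93.30
G1 X85.12 Y90.23
G1 X103.70 Y85.73
G1 X120.29 Y79.78
G1 X134.88 Y72.38
G1 X147.47 Y63.54
G1 X158.06 Y53.26
G0 X148.96 Y84.71
M3 S864
G1 X105.06 Y18.32 F828
G1 X62.43 Y103.01
G1 X20.84 Y101.17
G1 X148.96 Y84.71
G0 X28.02 Y47.45
M3 S311
G1 X24.55 Y51.98 F3440
G1 X22.93 Y55.49
G1 X23.16 Y57.97
G1 X25.24 Y59.42
G1 X29.17 Y59.84
G1 X34.94 Y59.24
G1 X42.57 Y57.61
G1 X52.04 Y54.96
M5
G0 X0.00 Y0.00

viewBox `0 0 197.79 120.69` with mm width/height → 1 unit = 1 mm. Flip: y_m = 120.69 − y_svg.

**Shape 1** — `<circle>` circle, stroke `#ff8800` → engrave (S311, F3440). Machine vertices: (150.47,94.01) → (148.86,102.08) → (144.29,108.92) → (137.45,113.49) → (129.38,115.10) → (121.31,113.49) → (114.47,108.92) → (109.90,102.08) → (108.29,94.01) → (109.90,85.94) → (114.47,79.10) → (121.31,74.53) → (129.38,72.92) → (137.45,74.53) → (144.29,79.10) → (148.86,85.94) → (150.47,94.01). Closed: final G1 returns to the first vertex.

**Shape 2** — `<polygon>` rectangle, stroke `#ff8800` → engrave (S311, F3440). Machine vertices: (91.87,54.49) → (111.53,54.49) → (111.53,39.80) → (91.87,39.80) → (91.87,54.49). Closed: final G1 returns to the first vertex.

**Shape 3** — `<path>` quadratic bezier, stroke `#ff8800` → engrave (S311, F3440). Control points (SVG): P0=(17.37,25.60), P1=(119.69,23.41), P2=(158.06,67.43); sampled at t=k/8. Machine vertices: (17.37,95.09) → (41.95,94.92) → (64.53,93.30) → (85.12,90.23) → (103.70,85.73) → (120.29,79.78) → (134.88,72.38) → (147.47,63.54) → (158.06,53.26). Open path.

**Shape 4** — `<polygon>` closed polygon, stroke `#000000` → cut (S864, F828). Machine vertices: (148.96,84.71) → (105.06,18.32) → (62.43,103.01) → (20.84,101.17) → (148.96,84.71). Closed: final G1 returns to the first vertex.

**Shape 5** — `<path>` quadratic bezier, stroke `#ff8800` → engrave (S311, F3440). Control points (SVG): P0=(28.02,73.24), P1=(10.45,53.06), P2=(52.04,65.73); sampled at t=k/8. Machine vertices: (28.02,47.45) → (24.55,51.98) → (22.93,55.49) → (23.16,57.97) → (25.24,59.42) → (29.17,59.84) → (34.94,59.24) → (42.57,57.61) → (52.04,54.96). Open path.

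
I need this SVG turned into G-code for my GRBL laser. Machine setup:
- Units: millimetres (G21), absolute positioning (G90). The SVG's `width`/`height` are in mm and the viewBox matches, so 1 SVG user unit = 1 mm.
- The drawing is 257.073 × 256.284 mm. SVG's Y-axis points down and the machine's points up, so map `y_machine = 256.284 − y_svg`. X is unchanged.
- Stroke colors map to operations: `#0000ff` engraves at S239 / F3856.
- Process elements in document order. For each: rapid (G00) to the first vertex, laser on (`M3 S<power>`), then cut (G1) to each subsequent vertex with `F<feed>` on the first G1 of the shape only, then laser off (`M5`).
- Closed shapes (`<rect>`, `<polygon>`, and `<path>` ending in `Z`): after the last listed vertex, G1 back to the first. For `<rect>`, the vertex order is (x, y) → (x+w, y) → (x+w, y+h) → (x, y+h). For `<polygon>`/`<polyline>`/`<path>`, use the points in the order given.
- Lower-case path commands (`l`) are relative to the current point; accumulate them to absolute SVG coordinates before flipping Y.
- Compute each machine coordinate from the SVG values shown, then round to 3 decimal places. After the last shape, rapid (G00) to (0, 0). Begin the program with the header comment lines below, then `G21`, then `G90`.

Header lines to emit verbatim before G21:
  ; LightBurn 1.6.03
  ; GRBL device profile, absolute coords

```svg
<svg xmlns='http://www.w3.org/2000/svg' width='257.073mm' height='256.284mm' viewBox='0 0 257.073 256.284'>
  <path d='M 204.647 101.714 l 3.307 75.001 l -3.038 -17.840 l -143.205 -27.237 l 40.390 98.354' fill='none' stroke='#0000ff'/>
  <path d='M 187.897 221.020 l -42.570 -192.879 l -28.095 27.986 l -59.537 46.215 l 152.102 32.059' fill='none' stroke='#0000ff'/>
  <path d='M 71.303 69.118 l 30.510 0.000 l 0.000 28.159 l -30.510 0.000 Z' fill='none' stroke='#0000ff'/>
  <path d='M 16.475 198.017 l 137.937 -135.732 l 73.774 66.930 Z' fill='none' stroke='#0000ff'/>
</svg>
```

; LightBurn 1.6.03
; GRBL device profile, absolute coords
G21
G90
G00 X204.647 Y154.570
M3 S239
G1 X207.954 Y79.569 F3856
G1 X204.916 Y97.409
G1 X61.711 Y124.646
G1 X102.101 Y26.292
M5
G00 X187.897 Y35.264
M3 S239
G1 X145.327 Y228.143 F3856
G1 X117.232 Y200.157
G1 X57.695 Y153.942
G1 X209.797 Y121.883
M5
G00 X71.303 Y187.166
M3 S239
G1 X101.813 Y187.166 F3856
G1 X101.813 Y159.007
G1 X71.303 Y159.007
G1 X71.303 Y187.166
M5
G00 X16.475 Y58.267
M3 S239
G1 X154.412 Y193.999 F3856
G1 X228.186 Y127.069
G1 X16.475 Y58.267
M5
G00 X0.000 Y0.000

1 u = 1 mm; y_m = 256.284 − y.

[1] `<path>` open polyline, #0000ff→engrave S239 F3856: (204.647,154.570) → (207.954,79.569) → (204.916,97.409) → (61.711,124.646) → (102.101,26.292)

[2] `<path>` open polyline, #0000ff→engrave S239 F3856: (187.897,35.264) → (145.327,228.143) → (117.232,200.157) → (57.695,153.942) → (209.797,121.883)

[3] `<path>` rectangle, #0000ff→engrave S239 F3856: (71.303,187.166) → (101.813,187.166) → (101.813,159.007) → (71.303,159.007) → (71.303,187.166) (closed)

[4] `<path>` closed polygon, #0000ff→engrave S239 F3856: (16.475,58.267) → (154.412,193.999) → (228.186,127.069) → (16.475,58.267) (closed)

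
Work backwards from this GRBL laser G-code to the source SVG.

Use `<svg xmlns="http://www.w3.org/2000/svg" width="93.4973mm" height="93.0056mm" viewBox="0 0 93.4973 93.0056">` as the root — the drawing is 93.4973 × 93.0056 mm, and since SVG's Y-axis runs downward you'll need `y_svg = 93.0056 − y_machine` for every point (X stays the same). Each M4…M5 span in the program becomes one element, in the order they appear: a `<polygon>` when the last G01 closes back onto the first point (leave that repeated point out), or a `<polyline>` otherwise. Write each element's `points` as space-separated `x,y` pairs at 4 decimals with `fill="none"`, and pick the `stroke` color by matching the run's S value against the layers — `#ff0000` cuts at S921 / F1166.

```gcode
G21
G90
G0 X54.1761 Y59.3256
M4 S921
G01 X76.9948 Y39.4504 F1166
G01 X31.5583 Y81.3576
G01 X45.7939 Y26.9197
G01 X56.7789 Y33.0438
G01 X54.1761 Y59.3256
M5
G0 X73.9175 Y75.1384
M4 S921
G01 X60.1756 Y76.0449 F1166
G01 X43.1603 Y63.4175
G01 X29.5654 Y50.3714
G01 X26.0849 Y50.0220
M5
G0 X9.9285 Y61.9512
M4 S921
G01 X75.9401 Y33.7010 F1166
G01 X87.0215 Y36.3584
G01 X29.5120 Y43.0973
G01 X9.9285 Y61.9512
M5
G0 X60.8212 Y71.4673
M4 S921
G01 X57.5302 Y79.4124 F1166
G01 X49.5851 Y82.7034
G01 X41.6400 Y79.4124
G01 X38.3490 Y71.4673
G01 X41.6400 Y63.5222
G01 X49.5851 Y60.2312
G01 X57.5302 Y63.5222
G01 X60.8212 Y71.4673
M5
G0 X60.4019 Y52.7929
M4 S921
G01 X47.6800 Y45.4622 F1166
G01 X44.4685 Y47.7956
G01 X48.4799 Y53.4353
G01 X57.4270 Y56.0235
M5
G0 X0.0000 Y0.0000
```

Each laser-on run becomes one SVG element. Flip Y back into SVG space with y_svg = 93.0056 − y_machine. Every run uses S921, so all elements get stroke `#ff0000` (cut).

Run 1: The run returns to its start, so emit a `<polygon>` with points (Y-flipped): 54.1761,33.6800 76.9948,53.5552 31.5583,11.6480 45.7939,66.0859 56.7789,59.9618.

Run 2: The run is open, so emit a `<polyline>` with points (Y-flipped): 73.9175,17.8672 60.1756,16.9607 43.1603,29.5881 29.5654,42.6342 26.0849,42.9836.

Run 3: The run returns to its start, so emit a `<polygon>` with points (Y-flipped): 9.9285,31.0544 75.9401,59.3046 87.0215,56.6472 29.5120,49.9083.

Run 4: The run returns to its start, so emit a `<polygon>` with points (Y-flipped): 60.8212,21.5383 57.5302,13.5932 49.5851,10.3022 41.6400,13.5932 38.3490,21.5383 41.6400,29.4834 49.5851,32.7744 57.5302,29.4834.

Run 5: The run is open, so emit a `<polyline>` with points (Y-flipped): 60.4019,40.2127 47.6800,47.5434 44.4685,45.2100 48.4799,39.5703 57.4270,36.9821.

<svg xmlns="http://www.w3.org/2000/svg" width="93.4973mm" height="93.0056mm" viewBox="0 0 93.4973 93.0056">
  <polygon points="54.1761,33.6800 76.9948,53.5552 31.5583,11.6480 45.7939,66.0859 56.7789,59.9618" fill="none" stroke="#ff0000"/>
  <polyline points="73.9175,17.8672 60.1756,16.9607 43.1603,29.5881 29.5654,42.6342 26.0849,42.9836" fill="none" stroke="#ff0000"/>
  <polygon points="9.9285,31.0544 75.9401,59.3046 87.0215,56.6472 29.5120,49.9083" fill="none" stroke="#ff0000"/>
  <polygon points="60.8212,21.5383 57.5302,13.5932 49.5851,10.3022 41.6400,13.5932 38.3490,21.5383 41.6400,29.4834 49.5851,32.7744 57.5302,29.4834" fill="none" stroke="#ff0000"/>
  <polyline points="60.4019,40.2127 47.6800,47.5434 44.4685,45.2100 48.4799,39.5703 57.4270,36.9821" fill="none" stroke="#ff0000"/>
</svg>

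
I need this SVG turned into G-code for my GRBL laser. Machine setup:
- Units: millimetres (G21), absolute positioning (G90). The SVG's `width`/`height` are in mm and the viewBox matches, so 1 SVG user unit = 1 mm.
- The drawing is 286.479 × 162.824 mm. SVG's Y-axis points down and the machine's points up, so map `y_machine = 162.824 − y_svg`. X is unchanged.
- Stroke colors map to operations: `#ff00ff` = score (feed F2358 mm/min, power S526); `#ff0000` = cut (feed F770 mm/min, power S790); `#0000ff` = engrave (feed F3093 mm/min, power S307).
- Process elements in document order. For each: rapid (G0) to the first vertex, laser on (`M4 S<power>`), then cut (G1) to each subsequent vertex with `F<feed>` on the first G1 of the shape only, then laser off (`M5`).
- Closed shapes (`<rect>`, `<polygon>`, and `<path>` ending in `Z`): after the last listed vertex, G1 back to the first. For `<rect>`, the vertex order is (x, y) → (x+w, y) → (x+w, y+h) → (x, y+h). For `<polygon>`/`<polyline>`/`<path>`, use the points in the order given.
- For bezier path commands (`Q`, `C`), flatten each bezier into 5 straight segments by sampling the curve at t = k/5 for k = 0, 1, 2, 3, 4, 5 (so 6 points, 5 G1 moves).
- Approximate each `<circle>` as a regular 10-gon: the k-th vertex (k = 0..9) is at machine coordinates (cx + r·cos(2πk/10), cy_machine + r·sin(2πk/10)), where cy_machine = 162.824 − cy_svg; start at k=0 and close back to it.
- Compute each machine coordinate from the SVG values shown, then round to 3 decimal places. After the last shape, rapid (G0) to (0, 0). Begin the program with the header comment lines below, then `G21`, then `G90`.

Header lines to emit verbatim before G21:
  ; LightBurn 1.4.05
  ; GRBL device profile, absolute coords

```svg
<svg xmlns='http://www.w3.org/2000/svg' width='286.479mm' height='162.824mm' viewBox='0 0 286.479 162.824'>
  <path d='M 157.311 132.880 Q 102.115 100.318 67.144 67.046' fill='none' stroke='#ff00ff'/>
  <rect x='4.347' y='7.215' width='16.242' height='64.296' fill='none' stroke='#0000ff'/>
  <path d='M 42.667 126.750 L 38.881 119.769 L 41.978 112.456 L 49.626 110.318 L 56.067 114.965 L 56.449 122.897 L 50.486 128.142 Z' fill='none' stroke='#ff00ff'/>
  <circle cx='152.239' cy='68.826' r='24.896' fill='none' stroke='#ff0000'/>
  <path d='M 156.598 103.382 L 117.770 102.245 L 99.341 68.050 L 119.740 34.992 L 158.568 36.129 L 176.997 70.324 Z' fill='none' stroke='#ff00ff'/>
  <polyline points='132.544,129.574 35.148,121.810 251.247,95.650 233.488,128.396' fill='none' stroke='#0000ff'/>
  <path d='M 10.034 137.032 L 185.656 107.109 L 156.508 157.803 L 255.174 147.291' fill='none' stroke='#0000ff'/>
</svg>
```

; LightBurn 1.4.05
; GRBL device profile, absolute coords
G21
G90
G0 X157.311 Y29.944
M4 S526
G1 X136.042 Y42.997 F2358
G1 X116.390 Y56.107
G1 X98.357 Y69.274
G1 X81.941 Y82.498
G1 X67.144 Y95.778
M5
G0 X4.347 Y155.609
M4 S307
G1 X20.589 Y155.609 F3093
G1 X20.589 Y91.313
G1 X4.347 Y91.313
G1 X4.347 Y155.609
M5
G0 X42.667 Y36.074
M4 S526
G1 X38.881 Y43.055 F2358
G1 X41.978 Y50.368
G1 X49.626 Y52.506
G1 X56.067 Y47.859
G1 X56.449 Y39.927
G1 X50.486 Y34.682
G1 X42.667 Y36.074
M5
G0 X177.135 Y93.998
M4 S790
G1 X172.380 Y108.632 F770
G1 X159.932 Y117.676
G1 X144.546 Y117.676
G1 X132.098 Y108.632
G1 X127.343 Y93.998
G1 X132.098 Y79.364
G1 X144.546 Y70.320
G1 X159.932 Y70.320
G1 X172.380 Y79.364
G1 X177.135 Y93.998
M5
G0 X156.598 Y59.442
M4 S526
G1 X117.770 Y60.579 F2358
G1 X99.341 Y94.774
G1 X119.740 Y127.832
G1 X158.568 Y126.695
G1 X176.997 Y92.500
G1 X156.598 Y59.442
M5
G0 X132.544 Y33.250
M4 S307
G1 X35.148 Y41.014 F3093
G1 X251.247 Y67.174
G1 X233.488 Y34.428
M5
G0 X10.034 Y25.792
M4 S307
G1 X185.656 Y55.715 F3093
G1 X156.508 Y5.021
G1 X255.174 Y15.533
M5
G0 X0.000 Y0.000

viewBox `0 0 286.479 162.824` with mm width/height → 1 unit = 1 mm. Flip: y_m = 162.824 − y_svg.

**Shape 1** — `<path>` quadratic bezier, stroke `#ff00ff` → score (S526, F2358). Control points (SVG): P0=(157.311,132.880), P1=(102.115,100.318), P2=(67.144,67.046); sampled at t=k/5. Machine vertices: (157.311,29.944) → (136.042,42.997) → (116.390,56.107) → (98.357,69.274) → (81.941,82.498) → (67.144,95.778). Open path.

**Shape 2** — `<rect>` rectangle, stroke `#0000ff` → engrave (S307, F3093). Machine vertices: (4.347,155.609) → (20.589,155.609) → (20.589,91.313) → (4.347,91.313) → (4.347,155.609). Closed: final G1 returns to the first vertex.

**Shape 3** — `<path>` regular polygon, stroke `#ff00ff` → score (S526, F2358). Machine vertices: (42.667,36.074) → (38.881,43.055) → (41.978,50.368) → (49.626,52.506) → (56.067,47.859) → (56.449,39.927) → (50.486,34.682) → (42.667,36.074). Closed: final G1 returns to the first vertex.

**Shape 4** — `<circle>` circle, stroke `#ff0000` → cut (S790, F770). Machine vertices: (177.135,93.998) → (172.380,108.632) → (159.932,117.676) → (144.546,117.676) → (132.098,108.632) → (127.343,93.998) → (132.098,79.364) → (144.546,70.320) → (159.932,70.320) → (172.380,79.364) → (177.135,93.998). Closed: final G1 returns to the first vertex.

**Shape 5** — `<path>` regular polygon, stroke `#ff00ff` → score (S526, F2358). Machine vertices: (156.598,59.442) → (117.770,60.579) → (99.341,94.774) → (119.740,127.832) → (158.568,126.695) → (176.997,92.500) → (156.598,59.442). Closed: final G1 returns to the first vertex.

**Shape 6** — `<polyline>` open polyline, stroke `#0000ff` → engrave (S307, F3093). Machine vertices: (132.544,33.250) → (35.148,41.014) → (251.247,67.174) → (233.488,34.428). Open path.

**Shape 7** — `<path>` open polyline, stroke `#0000ff` → engrave (S307, F3093). Machine vertices: (10.034,25.792) → (185.656,55.715) → (156.508,5.021) → (255.174,15.533). Open path.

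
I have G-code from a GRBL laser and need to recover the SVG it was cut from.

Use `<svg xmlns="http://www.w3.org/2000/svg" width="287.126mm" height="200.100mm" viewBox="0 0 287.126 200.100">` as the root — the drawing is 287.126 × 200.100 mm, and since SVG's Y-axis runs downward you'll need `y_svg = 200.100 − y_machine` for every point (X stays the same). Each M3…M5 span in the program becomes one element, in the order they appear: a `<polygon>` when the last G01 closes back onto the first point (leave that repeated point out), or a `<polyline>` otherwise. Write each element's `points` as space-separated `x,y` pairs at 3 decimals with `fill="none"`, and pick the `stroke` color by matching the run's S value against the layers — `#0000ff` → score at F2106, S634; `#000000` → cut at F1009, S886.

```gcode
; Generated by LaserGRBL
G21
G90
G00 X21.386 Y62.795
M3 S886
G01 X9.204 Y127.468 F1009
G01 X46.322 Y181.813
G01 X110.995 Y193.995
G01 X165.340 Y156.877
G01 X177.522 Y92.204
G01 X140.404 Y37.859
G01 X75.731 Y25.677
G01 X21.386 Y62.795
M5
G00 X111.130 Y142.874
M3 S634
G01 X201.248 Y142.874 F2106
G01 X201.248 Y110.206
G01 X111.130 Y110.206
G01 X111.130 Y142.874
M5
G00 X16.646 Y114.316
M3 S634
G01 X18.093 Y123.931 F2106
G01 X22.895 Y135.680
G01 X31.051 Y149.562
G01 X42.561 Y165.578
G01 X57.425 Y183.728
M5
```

Machine Y-up, SVG Y-down with viewBox height 200.100, so y_svg = 200.100 − y_machine; X carries over.

Run 1: the run's S886 means `#000000` (cut). The run returns to its start, so emit a `<polygon>` with points (Y-flipped): 21.386,137.305 9.204,72.632 46.322,18.287 110.995,6.105 165.340,43.223 177.522,107.896 140.404,162.241 75.731,174.423.

Run 2: S634 ⇒ score layer `#0000ff`. The run returns to its start, so emit a `<polygon>` with points (Y-flipped): 111.130,57.226 201.248,57.226 201.248,89.894 111.130,89.894.

Run 3: power S634 maps to stroke `#0000ff` (score). The run is open, so emit a `<polyline>` with points (Y-flipped): 16.646,85.784 18.093,76.169 22.895,64.420 31.051,50.538 42.561,34.522 57.425,16.372.

<svg xmlns="http://www.w3.org/2000/svg" width="287.126mm" height="200.100mm" viewBox="0 0 287.126 200.100">
  <polygon points="21.386,137.305 9.204,72.632 46.322,18.287 110.995,6.105 165.340,43.223 177.522,107.896 140.404,162.241 75.731,174.423" fill="none" stroke="#000000"/>
  <polygon points="111.130,57.226 201.248,57.226 201.248,89.894 111.130,89.894" fill="none" stroke="#0000ff"/>
  <polyline points="16.646,85.784 18.093,76.169 22.895,64.420 31.051,50.538 42.561,34.522 57.425,16.372" fill="none" stroke="#0000ff"/>
</svg>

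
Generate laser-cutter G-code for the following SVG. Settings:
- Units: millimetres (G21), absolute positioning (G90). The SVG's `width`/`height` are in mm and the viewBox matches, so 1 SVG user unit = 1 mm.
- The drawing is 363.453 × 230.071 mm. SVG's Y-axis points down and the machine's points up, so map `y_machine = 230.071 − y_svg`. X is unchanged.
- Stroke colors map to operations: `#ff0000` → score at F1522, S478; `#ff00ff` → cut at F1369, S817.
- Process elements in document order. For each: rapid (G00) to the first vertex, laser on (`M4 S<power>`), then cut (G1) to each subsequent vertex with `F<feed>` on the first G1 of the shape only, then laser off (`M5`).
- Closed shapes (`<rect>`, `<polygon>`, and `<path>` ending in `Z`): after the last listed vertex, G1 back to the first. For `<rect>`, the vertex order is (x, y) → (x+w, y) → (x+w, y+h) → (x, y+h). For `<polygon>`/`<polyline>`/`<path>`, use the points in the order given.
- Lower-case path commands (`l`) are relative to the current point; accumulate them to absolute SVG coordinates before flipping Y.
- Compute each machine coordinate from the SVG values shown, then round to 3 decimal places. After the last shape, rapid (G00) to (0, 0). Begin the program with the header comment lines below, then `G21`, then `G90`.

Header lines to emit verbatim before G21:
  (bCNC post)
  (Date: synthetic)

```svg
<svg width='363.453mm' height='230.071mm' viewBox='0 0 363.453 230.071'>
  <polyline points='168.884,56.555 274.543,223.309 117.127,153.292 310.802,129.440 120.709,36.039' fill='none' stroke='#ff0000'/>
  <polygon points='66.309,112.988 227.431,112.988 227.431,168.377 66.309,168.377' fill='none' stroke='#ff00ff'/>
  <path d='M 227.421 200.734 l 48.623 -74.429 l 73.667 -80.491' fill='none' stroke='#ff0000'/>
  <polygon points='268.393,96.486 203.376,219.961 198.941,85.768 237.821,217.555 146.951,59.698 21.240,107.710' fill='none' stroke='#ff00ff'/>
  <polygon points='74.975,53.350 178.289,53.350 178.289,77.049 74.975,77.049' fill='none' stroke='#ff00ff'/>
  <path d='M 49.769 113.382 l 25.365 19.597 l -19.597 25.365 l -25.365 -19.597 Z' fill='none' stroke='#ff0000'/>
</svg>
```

Since the viewBox matches the mm dimensions, user units are millimetres directly. The only transform is the Y-flip y_m = 230.071 − y_svg.

Shape 1 is a open polyline drawn with `<polyline>`. Its stroke #ff0000 means score at S478, F1522. After flipping Y the toolpath is (168.884,173.516) → (274.543,6.762) → (117.127,76.779) → (310.802,100.631) → (120.709,194.032).

Shape 2 is a rectangle drawn with `<polygon>`. Its stroke #ff00ff means cut at S817, F1369. After flipping Y the toolpath is (66.309,117.083) → (227.431,117.083) → (227.431,61.694) → (66.309,61.694) → (66.309,117.083), returning to the start.

Shape 3 is a open polyline drawn with `<path>`. Its stroke #ff0000 means score at S478, F1522. After flipping Y the toolpath is (227.421,29.337) → (276.044,103.766) → (349.711,184.257).

Shape 4 is a closed polygon drawn with `<polygon>`. Its stroke #ff00ff means cut at S817, F1369. After flipping Y the toolpath is (268.393,133.585) → (203.376,10.110) → (198.941,144.303) → (237.821,12.516) → (146.951,170.373) → (21.240,122.361) → (268.393,133.585), returning to the start.

Shape 5 is a rectangle drawn with `<polygon>`. Its stroke #ff00ff means cut at S817, F1369. After flipping Y the toolpath is (74.975,176.721) → (178.289,176.721) → (178.289,153.022) → (74.975,153.022) → (74.975,176.721), returning to the start.

Shape 6 is a regular polygon drawn with `<path>`. Its stroke #ff0000 means score at S478, F1522. After flipping Y the toolpath is (49.769,116.689) → (75.134,97.092) → (55.537,71.727) → (30.172,91.324) → (49.769,116.689), returning to the start.

(bCNC post)
(Date: synthetic)
G21
G90
G00 X168.884 Y173.516
M4 S478
G1 X274.543 Y6.762 F1522
G1 X117.127 Y76.779
G1 X310.802 Y100.631
G1 X120.709 Y194.032
M5
G00 X66.309 Y117.083
M4 S817
G1 X227.431 Y117.083 F1369
G1 X227.431 Y61.694
G1 X66.309 Y61.694
G1 X66.309 Y117.083
M5
G00 X227.421 Y29.337
M4 S478
G1 X276.044 Y103.766 F1522
G1 X349.711 Y184.257
M5
G00 X268.393 Y133.585
M4 S817
G1 X203.376 Y10.110 F1369
G1 X198.941 Y144.303
G1 X237.821 Y12.516
G1 X146.951 Y170.373
G1 X21.240 Y122.361
G1 X268.393 Y133.585
M5
G00 X74.975 Y176.721
M4 S817
G1 X178.289 Y176.721 F1369
G1 X178.289 Y153.022
G1 X74.975 Y153.022
G1 X74.975 Y176.721
M5
G00 X49.769 Y116.689
M4 S478
G1 X75.134 Y97.092 F1522
G1 X55.537 Y71.727
G1 X30.172 Y91.324
G1 X49.769 Y116.689
M5
G00 X0.000 Y0.000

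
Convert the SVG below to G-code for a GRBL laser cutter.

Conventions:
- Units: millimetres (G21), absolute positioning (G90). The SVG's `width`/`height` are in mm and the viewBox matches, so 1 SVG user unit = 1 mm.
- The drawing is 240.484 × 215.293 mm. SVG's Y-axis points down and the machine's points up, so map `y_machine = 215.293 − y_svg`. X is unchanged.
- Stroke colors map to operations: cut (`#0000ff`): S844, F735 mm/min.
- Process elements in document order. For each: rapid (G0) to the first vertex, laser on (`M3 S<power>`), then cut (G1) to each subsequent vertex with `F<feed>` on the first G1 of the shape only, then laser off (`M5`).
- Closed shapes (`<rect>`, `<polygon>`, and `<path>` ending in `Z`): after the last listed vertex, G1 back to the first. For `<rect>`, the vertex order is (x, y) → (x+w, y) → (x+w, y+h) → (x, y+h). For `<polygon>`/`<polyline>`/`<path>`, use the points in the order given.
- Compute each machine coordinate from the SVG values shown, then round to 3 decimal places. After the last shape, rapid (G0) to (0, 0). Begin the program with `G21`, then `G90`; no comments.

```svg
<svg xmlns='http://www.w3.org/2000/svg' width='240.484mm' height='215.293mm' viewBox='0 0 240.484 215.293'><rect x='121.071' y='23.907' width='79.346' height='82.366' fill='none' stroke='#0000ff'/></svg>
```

G21
G90
G0 X121.071 Y191.386
M3 S844
G1 X200.417 Y191.386 F735
G1 X200.417 Y109.020
G1 X121.071 Y109.020
G1 X121.071 Y191.386
M5
G0 X0.000 Y0.000

1 u = 1 mm; y_m = 215.293 − y.

[1] `<rect>` rectangle, #0000ff→cut S844 F735: (121.071,191.386) → (200.417,191.386) → (200.417,109.020) → (121.071,109.020) → (121.071,191.386) (closed)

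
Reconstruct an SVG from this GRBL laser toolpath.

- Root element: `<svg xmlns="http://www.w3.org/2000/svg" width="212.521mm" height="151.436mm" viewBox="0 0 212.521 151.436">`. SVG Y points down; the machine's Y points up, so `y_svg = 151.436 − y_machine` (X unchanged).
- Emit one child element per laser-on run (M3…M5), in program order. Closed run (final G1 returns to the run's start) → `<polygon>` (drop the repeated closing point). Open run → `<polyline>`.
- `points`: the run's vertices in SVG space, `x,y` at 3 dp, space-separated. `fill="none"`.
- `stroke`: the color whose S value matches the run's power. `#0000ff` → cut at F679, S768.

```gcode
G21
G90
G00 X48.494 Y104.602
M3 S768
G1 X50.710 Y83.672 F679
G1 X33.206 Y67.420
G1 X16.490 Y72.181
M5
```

<svg xmlns="http://www.w3.org/2000/svg" width="212.521mm" height="151.436mm" viewBox="0 0 212.521 151.436">
  <polyline points="48.494,46.834 50.710,67.764 33.206,84.016 16.490,79.255" fill="none" stroke="#0000ff"/>
</svg>

y_svg = 151.436 − y_m. Every run uses S768, so all elements get stroke `#0000ff` (cut).

[1] open run; points: 48.494,46.834 50.710,67.764 33.206,84.016 16.490,79.255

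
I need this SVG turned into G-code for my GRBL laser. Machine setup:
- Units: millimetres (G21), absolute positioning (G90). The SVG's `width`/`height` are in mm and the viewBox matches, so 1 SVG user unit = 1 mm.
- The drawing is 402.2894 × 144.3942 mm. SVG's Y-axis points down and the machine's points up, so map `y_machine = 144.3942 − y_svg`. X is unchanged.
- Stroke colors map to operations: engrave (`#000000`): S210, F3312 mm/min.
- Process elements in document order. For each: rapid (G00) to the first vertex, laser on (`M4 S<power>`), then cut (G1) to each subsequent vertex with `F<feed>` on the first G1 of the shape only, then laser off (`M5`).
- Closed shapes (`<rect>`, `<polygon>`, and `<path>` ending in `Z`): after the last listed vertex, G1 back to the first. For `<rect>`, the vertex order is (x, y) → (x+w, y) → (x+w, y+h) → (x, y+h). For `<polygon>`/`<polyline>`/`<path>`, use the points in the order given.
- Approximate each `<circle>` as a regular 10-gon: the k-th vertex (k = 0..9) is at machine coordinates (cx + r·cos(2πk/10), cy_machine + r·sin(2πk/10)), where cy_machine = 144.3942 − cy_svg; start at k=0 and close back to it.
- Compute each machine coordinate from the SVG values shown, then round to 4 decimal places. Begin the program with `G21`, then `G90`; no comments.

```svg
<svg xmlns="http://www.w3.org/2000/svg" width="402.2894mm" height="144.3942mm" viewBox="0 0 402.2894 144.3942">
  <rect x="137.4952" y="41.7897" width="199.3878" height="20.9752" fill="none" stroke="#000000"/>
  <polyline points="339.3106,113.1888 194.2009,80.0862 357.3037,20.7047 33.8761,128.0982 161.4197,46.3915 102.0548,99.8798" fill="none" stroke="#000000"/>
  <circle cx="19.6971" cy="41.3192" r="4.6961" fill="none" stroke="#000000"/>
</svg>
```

1 u = 1 mm; y_m = 144.3942 − y.

[1] `<rect>` rectangle, #000000→engrave S210 F3312: (137.4952,102.6045) → (336.8830,102.6045) → (336.8830,81.6293) → (137.4952,81.6293) → (137.4952,102.6045) (closed)

[2] `<polyline>` open polyline, #000000→engrave S210 F3312: (339.3106,31.2054) → (194.2009,64.3080) → (357.3037,123.6895) → (33.8761,16.2960) → (161.4197,98.0027) → (102.0548,44.5144)

[3] `<circle>` circle, #000000→engrave S210 F3312: (24.3932,103.0750) → (23.4963,105.8353) → (21.1483,107.5413) → (18.2459,107.5413) → (15.8979,105.8353) → (15.0010,103.0750) → (15.8979,100.3147) → (18.2459,98.6087) → (21.1483,98.6087) → (23.4963,100.3147) → (24.3932,103.0750) (closed)

G21
G90
G00 X137.4952 Y102.6045
M4 S210
G1 X336.8830 Y102.6045 F3312
G1 X336.8830 Y81.6293
G1 X137.4952 Y81.6293
G1 X137.4952 Y102.6045
M5
G00 X339.3106 Y31.2054
M4 S210
G1 X194.2009 Y64.3080 F3312
G1 X357.3037 Y123.6895
G1 X33.8761 Y16.2960
G1 X161.4197 Y98.0027
G1 X102.0548 Y44.5144
M5
G00 X24.3932 Y103.0750
M4 S210
G1 X23.4963 Y105.8353 F3312
G1 X21.1483 Y107.5413
G1 X18.2459 Y107.5413
G1 X15.8979 Y105.8353
G1 X15.0010 Y103.0750
G1 X15.8979 Y100.3147
G1 X18.2459 Y98.6087
G1 X21.1483 Y98.6087
G1 X23.4963 Y100.3147
G1 X24.3932 Y103.0750
M5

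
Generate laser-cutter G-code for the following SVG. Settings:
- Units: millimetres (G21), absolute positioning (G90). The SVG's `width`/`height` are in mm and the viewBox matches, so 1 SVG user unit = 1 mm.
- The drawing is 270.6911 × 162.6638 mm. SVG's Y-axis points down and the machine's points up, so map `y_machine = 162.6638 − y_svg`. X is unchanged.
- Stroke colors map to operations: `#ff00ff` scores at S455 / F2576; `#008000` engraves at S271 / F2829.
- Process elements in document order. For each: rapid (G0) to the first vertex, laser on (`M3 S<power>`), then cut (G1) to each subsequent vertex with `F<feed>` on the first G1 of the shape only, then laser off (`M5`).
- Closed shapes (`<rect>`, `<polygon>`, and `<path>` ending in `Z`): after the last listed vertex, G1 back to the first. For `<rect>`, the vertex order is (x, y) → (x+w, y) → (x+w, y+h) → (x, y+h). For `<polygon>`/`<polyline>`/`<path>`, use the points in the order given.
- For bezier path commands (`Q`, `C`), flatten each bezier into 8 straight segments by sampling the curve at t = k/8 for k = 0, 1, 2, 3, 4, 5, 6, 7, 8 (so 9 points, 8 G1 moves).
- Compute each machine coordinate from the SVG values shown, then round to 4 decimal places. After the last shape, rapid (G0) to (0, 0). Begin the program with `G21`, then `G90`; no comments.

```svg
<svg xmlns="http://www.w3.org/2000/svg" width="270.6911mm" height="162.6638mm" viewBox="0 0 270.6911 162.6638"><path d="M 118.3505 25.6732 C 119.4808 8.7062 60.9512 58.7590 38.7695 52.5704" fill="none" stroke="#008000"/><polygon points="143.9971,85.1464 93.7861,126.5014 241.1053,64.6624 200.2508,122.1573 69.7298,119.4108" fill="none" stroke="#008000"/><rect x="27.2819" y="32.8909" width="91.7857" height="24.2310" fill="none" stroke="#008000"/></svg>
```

G21
G90
G0 X118.3505 Y136.9906
M3 S271
G1 X116.1653 Y140.4524 F2829
G1 X109.5121 Y139.0756
G1 X99.5160 Y134.3046
G1 X87.3020 Y127.5839
G1 X73.9953 Y120.3580
G1 X60.7209 Y114.0713
G1 X48.6039 Y110.1682
G1 X38.7695 Y110.0934
M5
G0 X143.9971 Y77.5174
M3 S271
G1 X93.7861 Y36.1624 F2829
G1 X241.1053 Y98.0014
G1 X200.2508 Y40.5065
G1 X69.7298 Y43.2530
G1 X143.9971 Y77.5174
M5
G0 X27.2819 Y129.7729
M3 S271
G1 X119.0676 Y129.7729 F2829
G1 X119.0676 Y105.5419
G1 X27.2819 Y105.5419
G1 X27.2819 Y129.7729
M5
G0 X0.0000 Y0.0000

viewBox `0 0 270.6911 162.6638` with mm width/height → 1 unit = 1 mm. Flip: y_m = 162.6638 − y_svg.

**Shape 1** — `<path>` cubic bezier, stroke `#008000` → engrave (S271, F2829). Control points (SVG): P0=(118.3505,25.6732), P1=(119.4808,8.7062), P2=(60.9512,58.7590), P3=(38.7695,52.5704); sampled at t=k/8. Machine vertices: (118.3505,136.9906) → (116.1653,140.4524) → (109.5121,139.0756) → (99.5160,134.3046) → (87.3020,127.5839) → (73.9953,120.3580) → (60.7209,114.0713) → (48.6039,110.1682) → (38.7695,110.0934). Open path.

**Shape 2** — `<polygon>` closed polygon, stroke `#008000` → engrave (S271, F2829). Machine vertices: (143.9971,77.5174) → (93.7861,36.1624) → (241.1053,98.0014) → (200.2508,40.5065) → (69.7298,43.2530) → (143.9971,77.5174). Closed: final G1 returns to the first vertex.

**Shape 3** — `<rect>` rectangle, stroke `#008000` → engrave (S271, F2829). Machine vertices: (27.2819,129.7729) → (119.0676,129.7729) → (119.0676,105.5419) → (27.2819,105.5419) → (27.2819,129.7729). Closed: final G1 returns to the first vertex.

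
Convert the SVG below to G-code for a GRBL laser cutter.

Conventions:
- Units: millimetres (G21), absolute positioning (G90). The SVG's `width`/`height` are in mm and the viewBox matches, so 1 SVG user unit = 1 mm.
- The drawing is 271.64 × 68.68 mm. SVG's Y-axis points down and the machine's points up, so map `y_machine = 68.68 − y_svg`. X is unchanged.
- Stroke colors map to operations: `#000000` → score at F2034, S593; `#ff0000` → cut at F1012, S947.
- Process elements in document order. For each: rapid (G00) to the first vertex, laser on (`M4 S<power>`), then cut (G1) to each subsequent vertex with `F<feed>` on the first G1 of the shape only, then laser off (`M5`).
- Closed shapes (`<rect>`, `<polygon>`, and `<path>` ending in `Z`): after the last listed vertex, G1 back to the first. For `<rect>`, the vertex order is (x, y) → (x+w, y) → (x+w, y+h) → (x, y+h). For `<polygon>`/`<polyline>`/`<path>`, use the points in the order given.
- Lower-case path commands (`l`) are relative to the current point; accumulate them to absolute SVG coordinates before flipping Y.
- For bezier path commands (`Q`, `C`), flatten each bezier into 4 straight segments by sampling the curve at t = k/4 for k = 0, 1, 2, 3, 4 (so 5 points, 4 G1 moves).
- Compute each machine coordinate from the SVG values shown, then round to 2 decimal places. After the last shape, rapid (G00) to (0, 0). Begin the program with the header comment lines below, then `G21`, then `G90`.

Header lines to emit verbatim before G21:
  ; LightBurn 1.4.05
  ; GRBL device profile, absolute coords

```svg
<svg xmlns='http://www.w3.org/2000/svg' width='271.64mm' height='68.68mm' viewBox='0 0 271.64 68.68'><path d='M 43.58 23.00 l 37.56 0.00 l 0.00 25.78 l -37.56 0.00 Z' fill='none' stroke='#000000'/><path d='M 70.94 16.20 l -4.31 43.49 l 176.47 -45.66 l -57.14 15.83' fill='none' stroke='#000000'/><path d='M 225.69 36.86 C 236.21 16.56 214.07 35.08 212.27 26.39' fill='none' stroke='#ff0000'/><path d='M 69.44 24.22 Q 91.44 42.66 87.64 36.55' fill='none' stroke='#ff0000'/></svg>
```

; LightBurn 1.4.05
; GRBL device profile, absolute coords
G21
G90
G00 X43.58 Y45.68
M4 S593
G1 X81.14 Y45.68 F2034
G1 X81.14 Y19.90
G1 X43.58 Y19.90
G1 X43.58 Y45.68
M5
G00 X70.94 Y52.48
M4 S593
G1 X66.63 Y8.99 F2034
G1 X243.10 Y54.65
G1 X185.96 Y38.82
M5
G00 X225.69 Y31.82
M4 S947
G1 X228.28 Y40.80 F1012
G1 X223.60 Y41.41
G1 X216.61 Y39.84
G1 X212.27 Y42.29
M5
G00 X69.44 Y44.46
M4 S947
G1 X78.83 Y36.77 F1012
G1 X84.99 Y32.16
G1 X87.93 Y30.61
G1 X87.64 Y32.13
M5
G00 X0.00 Y0.00

viewBox `0 0 271.64 68.68` with mm width/height → 1 unit = 1 mm. Flip: y_m = 68.68 − y_svg.

**Shape 1** — `<path>` rectangle, stroke `#000000` → score (S593, F2034). Machine vertices: (43.58,45.68) → (81.14,45.68) → (81.14,19.90) → (43.58,19.90) → (43.58,45.68). Closed: final G1 returns to the first vertex.

**Shape 2** — `<path>` open polyline, stroke `#000000` → score (S593, F2034). Machine vertices: (70.94,52.48) → (66.63,8.99) → (243.10,54.65) → (185.96,38.82). Open path.

**Shape 3** — `<path>` cubic bezier, stroke `#ff0000` → cut (S947, F1012). Control points (SVG): P0=(225.69,36.86), P1=(236.21,16.56), P2=(214.07,35.08), P3=(212.27,26.39); sampled at t=k/4. Machine vertices: (225.69,31.82) → (228.28,40.80) → (223.60,41.41) → (216.61,39.84) → (212.27,42.29). Open path.

**Shape 4** — `<path>` quadratic bezier, stroke `#ff0000` → cut (S947, F1012). Control points (SVG): P0=(69.44,24.22), P1=(91.44,42.66), P2=(87.64,36.55); sampled at t=k/4. Machine vertices: (69.44,44.46) → (78.83,36.77) → (84.99,32.16) → (87.93,30.61) → (87.64,32.13). Open path.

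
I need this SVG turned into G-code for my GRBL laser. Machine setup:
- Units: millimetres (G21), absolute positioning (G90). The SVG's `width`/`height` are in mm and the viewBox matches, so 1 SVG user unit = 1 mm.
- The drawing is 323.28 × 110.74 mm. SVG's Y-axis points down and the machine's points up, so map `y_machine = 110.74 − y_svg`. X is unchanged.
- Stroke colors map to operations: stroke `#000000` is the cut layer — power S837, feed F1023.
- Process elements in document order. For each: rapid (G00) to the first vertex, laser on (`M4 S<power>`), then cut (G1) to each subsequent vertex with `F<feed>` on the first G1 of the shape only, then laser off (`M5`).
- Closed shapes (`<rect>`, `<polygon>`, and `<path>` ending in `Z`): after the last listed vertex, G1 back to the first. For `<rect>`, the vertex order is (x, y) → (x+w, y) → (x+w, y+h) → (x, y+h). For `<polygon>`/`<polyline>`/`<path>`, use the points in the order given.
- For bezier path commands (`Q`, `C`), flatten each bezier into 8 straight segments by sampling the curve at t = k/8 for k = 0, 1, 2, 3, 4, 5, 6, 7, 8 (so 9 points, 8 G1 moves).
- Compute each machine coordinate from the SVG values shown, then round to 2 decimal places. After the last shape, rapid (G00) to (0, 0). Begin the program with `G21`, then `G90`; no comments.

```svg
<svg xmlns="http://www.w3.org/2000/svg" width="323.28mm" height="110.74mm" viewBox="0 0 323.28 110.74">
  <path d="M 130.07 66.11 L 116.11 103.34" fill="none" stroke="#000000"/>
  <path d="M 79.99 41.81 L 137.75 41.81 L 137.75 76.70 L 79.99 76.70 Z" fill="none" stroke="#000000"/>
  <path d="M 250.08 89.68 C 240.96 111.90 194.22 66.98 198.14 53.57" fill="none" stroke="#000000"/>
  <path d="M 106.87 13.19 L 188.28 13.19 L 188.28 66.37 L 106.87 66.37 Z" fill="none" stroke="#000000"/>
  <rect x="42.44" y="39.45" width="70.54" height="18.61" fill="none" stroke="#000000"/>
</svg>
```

viewBox `0 0 323.28 110.74` with mm width/height → 1 unit = 1 mm. Flip: y_m = 110.74 − y_svg.

**Shape 1** — `<path>` line segment, stroke `#000000` → cut (S837, F1023). Machine vertices: (130.07,44.63) → (116.11,7.40). Open path.

**Shape 2** — `<path>` rectangle, stroke `#000000` → cut (S837, F1023). Machine vertices: (79.99,68.93) → (137.75,68.93) → (137.75,34.04) → (79.99,34.04) → (79.99,68.93). Closed: final G1 returns to the first vertex.

**Shape 3** — `<path>` cubic bezier, stroke `#000000` → cut (S837, F1023). Control points (SVG): P0=(250.08,89.68), P1=(240.96,111.90), P2=(194.22,66.98), P3=(198.14,53.57); sampled at t=k/8. Machine vertices: (250.08,21.06) → (245.07,15.68) → (237.57,15.44) → (228.60,19.18) → (219.22,25.75) → (210.45,33.99) → (203.32,42.75) → (198.87,50.86) → (198.14,57.17). Open path.

**Shape 4** — `<path>` rectangle, stroke `#000000` → cut (S837, F1023). Machine vertices: (106.87,97.55) → (188.28,97.55) → (188.28,44.37) → (106.87,44.37) → (106.87,97.55). Closed: final G1 returns to the first vertex.

**Shape 5** — `<rect>` rectangle, stroke `#000000` → cut (S837, F1023). Machine vertices: (42.44,71.29) → (112.98,71.29) → (112.98,52.68) → (42.44,52.68) → (42.44,71.29). Closed: final G1 returns to the first vertex.

G21
G90
G00 X130.07 Y44.63
M4 S837
G1 X116.11 Y7.40 F1023
M5
G00 X79.99 Y68.93
M4 S837
G1 X137.75 Y68.93 F1023
G1 X137.75 Y34.04
G1 X79.99 Y34.04
G1 X79.99 Y68.93
M5
G00 X250.08 Y21.06
M4 S837
G1 X245.07 Y15.68 F1023
G1 X237.57 Y15.44
G1 X228.60 Y19.18
G1 X219.22 Y25.75
G1 X210.45 Y33.99
G1 X203.32 Y42.75
G1 X198.87 Y50.86
G1 X198.14 Y57.17
M5
G00 X106.87 Y97.55
M4 S837
G1 X188.28 Y97.55 F1023
G1 X188.28 Y44.37
G1 X106.87 Y44.37
G1 X106.87 Y97.55
M5
G00 X42.44 Y71.29
M4 S837
G1 X112.98 Y71.29 F1023
G1 X112.98 Y52.68
G1 X42.44 Y52.68
G1 X42.44 Y71.29
M5
G00 X0.00 Y0.00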